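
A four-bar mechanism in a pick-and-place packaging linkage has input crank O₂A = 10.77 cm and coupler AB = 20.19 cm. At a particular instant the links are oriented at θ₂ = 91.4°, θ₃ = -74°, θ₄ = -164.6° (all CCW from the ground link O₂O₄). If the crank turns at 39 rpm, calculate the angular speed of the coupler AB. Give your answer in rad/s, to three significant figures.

2.11

ω₂ = 4.084 rad/s (from 39 rpm).
Differentiating the loop-closure r₂e^{iθ₂}+r₃e^{iθ₃}=r₁+r₄e^{iθ₄} gives r₂ω₂e^{iθ₂}+r₃ω₃e^{iθ₃}=r₄ω₄e^{iθ₄}.
Eliminating the other unknown: ω₃ = r₂ω₂ sin(θ₄−θ₂) / [r₃ sin(θ₃−θ₄)].
Numerator sine = +0.97030; denominator sine = +0.99995.
Result = 0.1077·4.084·(+0.97030) / (0.2019·(+0.99995)) = +2.114 rad/s; magnitude 2.114 rad/s.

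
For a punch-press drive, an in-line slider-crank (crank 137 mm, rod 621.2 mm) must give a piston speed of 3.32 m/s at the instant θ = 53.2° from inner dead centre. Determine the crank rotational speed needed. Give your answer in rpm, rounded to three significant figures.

255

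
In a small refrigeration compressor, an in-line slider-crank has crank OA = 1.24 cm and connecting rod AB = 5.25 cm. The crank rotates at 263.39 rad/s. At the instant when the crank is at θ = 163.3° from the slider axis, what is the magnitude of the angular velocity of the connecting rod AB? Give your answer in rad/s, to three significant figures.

ω = 263.4 rad/s
The rod makes angle φ with the slider axis where L sinφ = r sinθ; differentiating, L cosφ·φ̇ = r ω cosθ.
L cosφ = √(L² − r² sin²θ) = 0.052379 m.
|ω_rod| = r ω |cosθ| / √(L² − r² sin²θ) = 0.0124·263.4·0.95782/0.052379 = 59.724 rad/s.

59.7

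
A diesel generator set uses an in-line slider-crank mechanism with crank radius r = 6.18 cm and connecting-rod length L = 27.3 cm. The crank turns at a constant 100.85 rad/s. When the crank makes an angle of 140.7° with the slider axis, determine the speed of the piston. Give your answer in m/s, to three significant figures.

3.25

ω = 100.8 rad/s
For an in-line slider-crank, x = r cosθ + √(L² − r² sin²θ), so v = −rω sinθ·[1 + r cosθ/√(L² − r² sin²θ)].
With r = 0.0618 m, L = 0.273 m, θ = 140.7°: √(L² − r² sin²θ) = 0.27018 m.
v = −0.0618·100.8·0.63338·[1 + 0.0618·-0.77384/0.27018] = -3.2488 m/s.
|v| = 3.2488 m/s.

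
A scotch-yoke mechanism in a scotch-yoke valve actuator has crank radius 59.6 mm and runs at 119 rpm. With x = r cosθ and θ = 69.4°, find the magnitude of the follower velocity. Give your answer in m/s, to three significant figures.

0.695

ω = 12.46 rad/s (from 119 rpm).
x = r cosθ ⇒ ẋ = −rω sinθ.
|v| = rω|sinθ| = 0.0596·12.46·|sin 69.4°| = 0.69522 m/s.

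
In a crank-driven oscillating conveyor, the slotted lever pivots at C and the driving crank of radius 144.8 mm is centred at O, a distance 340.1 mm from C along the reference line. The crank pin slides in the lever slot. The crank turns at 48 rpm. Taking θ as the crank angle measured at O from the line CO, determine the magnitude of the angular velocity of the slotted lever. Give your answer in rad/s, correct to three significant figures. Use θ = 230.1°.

0.727

ω = 5.027 rad/s (from 48 rpm).
Crank pin A relative to C: A = (d + r cosθ, r sinθ); lever angle φ = atan2(r sinθ, d + r cosθ).
Differentiating tanφ: φ̇ = rω(d cosθ + r)/(d² + r² + 2dr cosθ).
d² + r² + 2dr cosθ = |CA|² = 0.0734568 m²;  d cosθ + r = -0.073357 m.
|ω_lever| = |0.1448·5.027·-0.073357| / 0.0734568 = 0.72686 rad/s.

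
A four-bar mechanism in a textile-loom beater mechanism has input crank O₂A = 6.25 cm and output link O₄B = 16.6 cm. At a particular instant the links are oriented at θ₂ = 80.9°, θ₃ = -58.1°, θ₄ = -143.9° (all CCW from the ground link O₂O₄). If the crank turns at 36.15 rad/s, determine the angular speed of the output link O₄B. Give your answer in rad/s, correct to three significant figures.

8.95

ω₂ = 36.15 rad/s
Differentiating the loop-closure r₂e^{iθ₂}+r₃e^{iθ₃}=r₁+r₄e^{iθ₄} gives r₂ω₂e^{iθ₂}+r₃ω₃e^{iθ₃}=r₄ω₄e^{iθ₄}.
Eliminating the other unknown: ω₄ = r₂ω₂ sin(θ₂−θ₃) / [r₄ sin(θ₄−θ₃)].
Numerator sine = +0.65606; denominator sine = -0.99731.
Result = 0.0625·36.15·(+0.65606) / (0.166·(-0.99731)) = -8.9535 rad/s; magnitude 8.9535 rad/s.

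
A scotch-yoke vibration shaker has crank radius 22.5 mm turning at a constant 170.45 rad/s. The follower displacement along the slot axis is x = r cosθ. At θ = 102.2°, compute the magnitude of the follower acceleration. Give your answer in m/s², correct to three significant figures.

138

ω = 170.4 rad/s
x = r cosθ ⇒ ẍ = −rω² cosθ (ω constant).
|a| = rω²|cosθ| = 0.0225·(170.4)²·|cos 102.2°| = 138.14 m/s².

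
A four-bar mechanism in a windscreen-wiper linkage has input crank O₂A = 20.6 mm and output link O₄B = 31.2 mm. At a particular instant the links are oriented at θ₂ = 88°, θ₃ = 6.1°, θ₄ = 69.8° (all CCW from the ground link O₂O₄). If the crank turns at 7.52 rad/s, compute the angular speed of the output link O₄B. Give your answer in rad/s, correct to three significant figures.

5.48

ω₂ = 7.52 rad/s
Differentiating the loop-closure r₂e^{iθ₂}+r₃e^{iθ₃}=r₁+r₄e^{iθ₄} gives r₂ω₂e^{iθ₂}+r₃ω₃e^{iθ₃}=r₄ω₄e^{iθ₄}.
Eliminating the other unknown: ω₄ = r₂ω₂ sin(θ₂−θ₃) / [r₄ sin(θ₄−θ₃)].
Numerator sine = +0.99002; denominator sine = +0.89649.
Result = 0.0206·7.52·(+0.99002) / (0.0312·(+0.89649)) = +5.4832 rad/s; magnitude 5.4832 rad/s.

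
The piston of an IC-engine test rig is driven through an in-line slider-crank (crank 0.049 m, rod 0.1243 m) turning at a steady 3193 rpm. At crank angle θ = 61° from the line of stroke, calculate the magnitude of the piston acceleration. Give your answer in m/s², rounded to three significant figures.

ω = 2π·3193/60 = 334.4 rad/s
x(θ) = r cosθ + √(L² − r² sin²θ); with ω constant, a = ω²·d²x/dθ².
d²x/dθ² = −r cosθ − r²(cos2θ)/√u − r⁴ sin²2θ/(4u^{3/2}),  u = L² − r² sin²θ = 0.0136138 m².
Substituting r = 0.049 m, L = 0.1243 m, θ = 61°: d²x/dθ² = -0.013504 m.
a = ω²·d²x/dθ² = (334.4)²·(-0.013504) = -1509.7 m/s²;  |a| = 1509.7 m/s².

1510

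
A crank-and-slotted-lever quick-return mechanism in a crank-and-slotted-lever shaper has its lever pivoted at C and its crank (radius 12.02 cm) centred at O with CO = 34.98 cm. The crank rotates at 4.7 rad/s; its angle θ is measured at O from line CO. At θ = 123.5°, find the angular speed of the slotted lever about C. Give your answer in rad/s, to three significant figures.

0.455

ω = 4.7 rad/s
Crank pin A relative to C: A = (d + r cosθ, r sinθ); lever angle φ = atan2(r sinθ, d + r cosθ).
Differentiating tanφ: φ̇ = rω(d cosθ + r)/(d² + r² + 2dr cosθ).
d² + r² + 2dr cosθ = |CA|² = 0.0903946 m²;  d cosθ + r = -0.072868 m.
|ω_lever| = |0.1202·4.7·-0.072868| / 0.0903946 = 0.4554 rad/s.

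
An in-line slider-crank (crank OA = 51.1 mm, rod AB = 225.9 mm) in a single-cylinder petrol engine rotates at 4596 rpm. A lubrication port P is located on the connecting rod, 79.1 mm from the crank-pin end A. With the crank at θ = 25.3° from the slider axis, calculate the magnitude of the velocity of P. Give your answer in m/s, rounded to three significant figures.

ω = 481.3 rad/s.  Crank-pin speed |V_A| = rω = 24.594 m/s, perpendicular to OA.
Rod angle: sinφ = −(r/L) sinθ ⇒ φ = -5.548°; ω_rod = −rω cosθ/√(L²−r²sin²θ) = -98.892 rad/s.
V_P = V_A + ω_rod × AP, with AP = 0.0791 m along the rod.
Components: V_Px = −rω sinθ − a·ω_rod·sinφ = -11.267 m/s;  V_Py = rω cosθ + a·ω_rod·cosφ = +14.449 m/s.
|V_P| = √(V_Px² + V_Py²) = 18.323 m/s.

18.3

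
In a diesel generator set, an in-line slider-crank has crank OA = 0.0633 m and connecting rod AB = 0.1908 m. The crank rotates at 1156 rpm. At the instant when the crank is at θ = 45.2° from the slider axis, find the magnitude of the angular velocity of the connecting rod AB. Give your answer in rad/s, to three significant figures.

ω = 121.1 rad/s (converted from 1156 rpm).
The rod makes angle φ with the slider axis where L sinφ = r sinθ; differentiating, L cosφ·φ̇ = r ω cosθ.
L cosφ = √(L² − r² sin²θ) = 0.18544 m.
|ω_rod| = r ω |cosθ| / √(L² − r² sin²θ) = 0.0633·121.1·0.70463/0.18544 = 29.118 rad/s.

29.1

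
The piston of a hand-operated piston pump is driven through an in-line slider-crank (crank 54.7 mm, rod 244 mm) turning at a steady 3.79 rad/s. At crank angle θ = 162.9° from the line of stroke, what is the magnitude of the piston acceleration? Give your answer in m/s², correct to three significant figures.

0.604

ω = 3.79 rad/s
x(θ) = r cosθ + √(L² − r² sin²θ); with ω constant, a = ω²·d²x/dθ².
d²x/dθ² = −r cosθ − r²(cos2θ)/√u − r⁴ sin²2θ/(4u^{3/2}),  u = L² − r² sin²θ = 0.0592773 m².
Substituting r = 0.0547 m, L = 0.244 m, θ = 162.9°: d²x/dθ² = +0.042069 m.
a = ω²·d²x/dθ² = (3.79)²·(+0.042069) = +0.60428 m/s²;  |a| = 0.60428 m/s².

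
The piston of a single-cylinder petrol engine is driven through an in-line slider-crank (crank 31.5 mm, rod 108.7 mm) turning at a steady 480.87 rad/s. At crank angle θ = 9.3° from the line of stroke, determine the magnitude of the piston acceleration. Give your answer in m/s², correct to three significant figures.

9200

ω = 480.9 rad/s
x(θ) = r cosθ + √(L² − r² sin²θ); with ω constant, a = ω²·d²x/dθ².
d²x/dθ² = −r cosθ − r²(cos2θ)/√u − r⁴ sin²2θ/(4u^{3/2}),  u = L² − r² sin²θ = 0.0117898 m².
Substituting r = 0.0315 m, L = 0.1087 m, θ = 9.3°: d²x/dθ² = -0.039767 m.
a = ω²·d²x/dθ² = (480.9)²·(-0.039767) = -9195.5 m/s²;  |a| = 9195.5 m/s².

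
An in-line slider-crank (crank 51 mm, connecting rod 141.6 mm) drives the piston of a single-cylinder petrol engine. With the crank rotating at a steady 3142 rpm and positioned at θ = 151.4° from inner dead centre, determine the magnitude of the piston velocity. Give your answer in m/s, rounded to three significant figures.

ω = 2π·3142/60 = 329 rad/s
For an in-line slider-crank, x = r cosθ + √(L² − r² sin²θ), so v = −rω sinθ·[1 + r cosθ/√(L² − r² sin²θ)].
With r = 0.051 m, L = 0.1416 m, θ = 151.4°: √(L² − r² sin²θ) = 0.13948 m.
v = −0.051·329·0.47869·[1 + 0.051·-0.87798/0.13948] = -5.454 m/s.
|v| = 5.454 m/s.

5.45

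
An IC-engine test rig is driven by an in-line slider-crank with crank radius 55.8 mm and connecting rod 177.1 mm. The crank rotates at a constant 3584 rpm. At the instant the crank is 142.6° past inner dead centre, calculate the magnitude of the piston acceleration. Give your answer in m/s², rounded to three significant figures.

5520

ω = 2π·3584/60 = 375.3 rad/s
x(θ) = r cosθ + √(L² − r² sin²θ); with ω constant, a = ω²·d²x/dθ².
d²x/dθ² = −r cosθ − r²(cos2θ)/√u − r⁴ sin²2θ/(4u^{3/2}),  u = L² − r² sin²θ = 0.0302158 m².
Substituting r = 0.0558 m, L = 0.1771 m, θ = 142.6°: d²x/dθ² = +0.039202 m.
a = ω²·d²x/dθ² = (375.3)²·(+0.039202) = +5522.1 m/s²;  |a| = 5522.1 m/s².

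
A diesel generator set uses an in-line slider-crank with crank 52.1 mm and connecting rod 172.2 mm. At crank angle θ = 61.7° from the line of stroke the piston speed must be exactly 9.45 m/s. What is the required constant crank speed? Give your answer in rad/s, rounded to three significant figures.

For an in-line slider-crank, |v_piston| = rω|sinθ|·[1 + r cosθ/√(L² − r² sin²θ)].
With r = 0.0521 m, L = 0.1722 m, θ = 61.7°: the bracketed kinematic factor |dx/dθ| = 0.052699 m.
ω = v/|dx/dθ| = 9.45/0.052699 = 179.32 rad/s.

179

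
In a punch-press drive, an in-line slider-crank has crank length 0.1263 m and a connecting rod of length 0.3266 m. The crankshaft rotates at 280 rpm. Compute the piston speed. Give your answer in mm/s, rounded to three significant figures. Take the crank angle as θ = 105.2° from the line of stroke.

ω = 2π·280/60 = 29.32 rad/s
For an in-line slider-crank, x = r cosθ + √(L² − r² sin²θ), so v = −rω sinθ·[1 + r cosθ/√(L² − r² sin²θ)].
With r = 0.1263 m, L = 0.3266 m, θ = 105.2°: √(L² − r² sin²θ) = 0.30301 m.
v = −0.1263·29.32·0.96502·[1 + 0.1263·-0.26219/0.30301] = -3.1832 m/s.
|v| = 3.1832 m/s = 3183.2 mm/s.

3180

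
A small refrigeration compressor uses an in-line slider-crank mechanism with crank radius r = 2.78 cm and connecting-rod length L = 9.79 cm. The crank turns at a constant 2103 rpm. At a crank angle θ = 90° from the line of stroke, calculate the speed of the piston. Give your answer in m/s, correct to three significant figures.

ω = 2π·2103/60 = 220.2 rad/s
For an in-line slider-crank, x = r cosθ + √(L² − r² sin²θ), so v = −rω sinθ·[1 + r cosθ/√(L² − r² sin²θ)].
With r = 0.0278 m, L = 0.0979 m, θ = 90°: √(L² − r² sin²θ) = 0.09387 m.
v = −0.0278·220.2·1.00000·[1 + 0.0278·0.00000/0.09387] = -6.1223 m/s.
|v| = 6.1223 m/s.

6.12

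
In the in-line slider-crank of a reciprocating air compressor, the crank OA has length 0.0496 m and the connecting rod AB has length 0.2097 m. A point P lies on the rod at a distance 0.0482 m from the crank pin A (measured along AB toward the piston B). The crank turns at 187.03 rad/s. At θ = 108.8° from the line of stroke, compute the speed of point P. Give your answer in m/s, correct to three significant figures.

8.93

ω = 187 rad/s.  Crank-pin speed |V_A| = rω = 9.2767 m/s, perpendicular to OA.
Rod angle: sinφ = −(r/L) sinθ ⇒ φ = -12.939°; ω_rod = −rω cosθ/√(L²−r²sin²θ) = +14.628 rad/s.
V_P = V_A + ω_rod × AP, with AP = 0.0482 m along the rod.
Components: V_Px = −rω sinθ − a·ω_rod·sinφ = -8.6239 m/s;  V_Py = rω cosθ + a·ω_rod·cosφ = -2.3024 m/s.
|V_P| = √(V_Px² + V_Py²) = 8.926 m/s.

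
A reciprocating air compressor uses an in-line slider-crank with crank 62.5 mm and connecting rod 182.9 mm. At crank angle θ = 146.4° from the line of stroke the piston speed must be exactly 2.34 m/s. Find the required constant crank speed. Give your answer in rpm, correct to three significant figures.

For an in-line slider-crank, |v_piston| = rω|sinθ|·[1 + r cosθ/√(L² − r² sin²θ)].
With r = 0.0625 m, L = 0.1829 m, θ = 146.4°: the bracketed kinematic factor |dx/dθ| = 0.024562 m.
ω = v/|dx/dθ| = 2.34/0.024562 = 95.27 rad/s.
N = 60ω/(2π) = 909.76 rpm.

910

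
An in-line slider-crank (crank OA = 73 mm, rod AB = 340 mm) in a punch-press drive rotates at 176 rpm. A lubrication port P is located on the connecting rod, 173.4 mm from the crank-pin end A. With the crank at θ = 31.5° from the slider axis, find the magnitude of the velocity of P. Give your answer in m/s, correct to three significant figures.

ω = 18.43 rad/s.  Crank-pin speed |V_A| = rω = 1.3454 m/s, perpendicular to OA.
Rod angle: sinφ = −(r/L) sinθ ⇒ φ = -6.441°; ω_rod = −rω cosθ/√(L²−r²sin²θ) = -3.3955 rad/s.
V_P = V_A + ω_rod × AP, with AP = 0.1734 m along the rod.
Components: V_Px = −rω sinθ − a·ω_rod·sinφ = -0.76904 m/s;  V_Py = rω cosθ + a·ω_rod·cosφ = +0.56212 m/s.
|V_P| = √(V_Px² + V_Py²) = 0.95257 m/s.

0.953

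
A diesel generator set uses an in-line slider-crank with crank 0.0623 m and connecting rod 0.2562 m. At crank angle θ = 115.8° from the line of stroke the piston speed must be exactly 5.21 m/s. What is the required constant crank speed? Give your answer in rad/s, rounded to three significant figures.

104

For an in-line slider-crank, |v_piston| = rω|sinθ|·[1 + r cosθ/√(L² − r² sin²θ)].
With r = 0.0623 m, L = 0.2562 m, θ = 115.8°: the bracketed kinematic factor |dx/dθ| = 0.050006 m.
ω = v/|dx/dθ| = 5.21/0.050006 = 104.19 rad/s.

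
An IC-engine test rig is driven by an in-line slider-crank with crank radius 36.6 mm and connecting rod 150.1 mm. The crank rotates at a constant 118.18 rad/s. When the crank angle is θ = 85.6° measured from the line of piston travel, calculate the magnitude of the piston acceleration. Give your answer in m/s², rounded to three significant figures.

ω = 118.2 rad/s
x(θ) = r cosθ + √(L² − r² sin²θ); with ω constant, a = ω²·d²x/dθ².
d²x/dθ² = −r cosθ − r²(cos2θ)/√u − r⁴ sin²2θ/(4u^{3/2}),  u = L² − r² sin²θ = 0.0211983 m².
Substituting r = 0.0366 m, L = 0.1501 m, θ = 85.6°: d²x/dθ² = +0.0062809 m.
a = ω²·d²x/dθ² = (118.2)²·(+0.0062809) = +87.722 m/s²;  |a| = 87.722 m/s².

87.7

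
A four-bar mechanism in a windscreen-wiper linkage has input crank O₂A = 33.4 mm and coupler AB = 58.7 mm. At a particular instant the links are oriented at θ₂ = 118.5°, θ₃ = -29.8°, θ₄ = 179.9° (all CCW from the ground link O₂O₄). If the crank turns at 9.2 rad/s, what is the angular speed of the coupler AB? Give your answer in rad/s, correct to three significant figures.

ω₂ = 9.2 rad/s
Differentiating the loop-closure r₂e^{iθ₂}+r₃e^{iθ₃}=r₁+r₄e^{iθ₄} gives r₂ω₂e^{iθ₂}+r₃ω₃e^{iθ₃}=r₄ω₄e^{iθ₄}.
Eliminating the other unknown: ω₃ = r₂ω₂ sin(θ₄−θ₂) / [r₃ sin(θ₃−θ₄)].
Numerator sine = +0.87798; denominator sine = +0.49546.
Result = 0.0334·9.2·(+0.87798) / (0.0587·(+0.49546)) = +9.2763 rad/s; magnitude 9.2763 rad/s.

9.28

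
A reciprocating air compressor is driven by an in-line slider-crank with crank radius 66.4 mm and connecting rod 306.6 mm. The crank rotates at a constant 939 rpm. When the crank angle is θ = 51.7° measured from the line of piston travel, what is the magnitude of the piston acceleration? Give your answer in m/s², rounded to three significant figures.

367

ω = 2π·939/60 = 98.33 rad/s
x(θ) = r cosθ + √(L² − r² sin²θ); with ω constant, a = ω²·d²x/dθ².
d²x/dθ² = −r cosθ − r²(cos2θ)/√u − r⁴ sin²2θ/(4u^{3/2}),  u = L² − r² sin²θ = 0.0912882 m².
Substituting r = 0.0664 m, L = 0.3066 m, θ = 51.7°: d²x/dθ² = -0.037938 m.
a = ω²·d²x/dθ² = (98.33)²·(-0.037938) = -366.83 m/s²;  |a| = 366.83 m/s².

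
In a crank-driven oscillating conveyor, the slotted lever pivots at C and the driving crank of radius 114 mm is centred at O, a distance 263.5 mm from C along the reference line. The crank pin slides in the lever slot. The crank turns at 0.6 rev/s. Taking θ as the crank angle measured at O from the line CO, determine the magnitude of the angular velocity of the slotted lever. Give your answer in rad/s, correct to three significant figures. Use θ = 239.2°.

ω = 3.77 rad/s (from 0.6 rev/s).
Crank pin A relative to C: A = (d + r cosθ, r sinθ); lever angle φ = atan2(r sinθ, d + r cosθ).
Differentiating tanφ: φ̇ = rω(d cosθ + r)/(d² + r² + 2dr cosθ).
d² + r² + 2dr cosθ = |CA|² = 0.0516657 m²;  d cosθ + r = -0.020923 m.
|ω_lever| = |0.114·3.77·-0.020923| / 0.0516657 = 0.17405 rad/s.

0.174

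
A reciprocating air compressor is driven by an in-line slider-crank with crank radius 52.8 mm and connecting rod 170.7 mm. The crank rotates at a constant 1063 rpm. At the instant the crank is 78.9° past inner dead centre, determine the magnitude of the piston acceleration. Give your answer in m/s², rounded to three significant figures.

69.9

ω = 2π·1063/60 = 111.3 rad/s
x(θ) = r cosθ + √(L² − r² sin²θ); with ω constant, a = ω²·d²x/dθ².
d²x/dθ² = −r cosθ − r²(cos2θ)/√u − r⁴ sin²2θ/(4u^{3/2}),  u = L² − r² sin²θ = 0.026454 m².
Substituting r = 0.0528 m, L = 0.1707 m, θ = 78.9°: d²x/dθ² = +0.0056402 m.
a = ω²·d²x/dθ² = (111.3)²·(+0.0056402) = +69.891 m/s²;  |a| = 69.891 m/s².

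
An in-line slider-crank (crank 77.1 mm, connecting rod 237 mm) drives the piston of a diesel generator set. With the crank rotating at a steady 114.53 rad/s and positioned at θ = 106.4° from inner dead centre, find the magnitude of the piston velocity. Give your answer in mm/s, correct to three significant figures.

ω = 114.5 rad/s
For an in-line slider-crank, x = r cosθ + √(L² − r² sin²θ), so v = −rω sinθ·[1 + r cosθ/√(L² − r² sin²θ)].
With r = 0.0771 m, L = 0.237 m, θ = 106.4°: √(L² − r² sin²θ) = 0.22516 m.
v = −0.0771·114.5·0.95931·[1 + 0.0771·-0.28234/0.22516] = -7.652 m/s.
|v| = 7.652 m/s = 7652 mm/s.

7650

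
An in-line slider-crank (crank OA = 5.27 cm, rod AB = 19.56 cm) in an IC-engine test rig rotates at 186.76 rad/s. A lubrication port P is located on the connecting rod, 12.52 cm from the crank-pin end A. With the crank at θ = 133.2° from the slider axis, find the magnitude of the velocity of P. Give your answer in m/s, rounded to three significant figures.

6.76

ω = 186.8 rad/s.  Crank-pin speed |V_A| = rω = 9.8423 m/s, perpendicular to OA.
Rod angle: sinφ = −(r/L) sinθ ⇒ φ = -11.327°; ω_rod = −rω cosθ/√(L²−r²sin²θ) = +35.129 rad/s.
V_P = V_A + ω_rod × AP, with AP = 0.1252 m along the rod.
Components: V_Px = −rω sinθ − a·ω_rod·sinφ = -6.3109 m/s;  V_Py = rω cosθ + a·ω_rod·cosφ = -2.4249 m/s.
|V_P| = √(V_Px² + V_Py²) = 6.7607 m/s.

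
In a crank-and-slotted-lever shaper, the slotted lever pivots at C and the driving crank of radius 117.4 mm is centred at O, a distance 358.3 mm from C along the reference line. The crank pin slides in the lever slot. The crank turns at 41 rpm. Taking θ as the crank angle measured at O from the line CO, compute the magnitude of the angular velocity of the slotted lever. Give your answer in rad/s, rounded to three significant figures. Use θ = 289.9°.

ω = 4.294 rad/s (from 41 rpm).
Crank pin A relative to C: A = (d + r cosθ, r sinθ); lever angle φ = atan2(r sinθ, d + r cosθ).
Differentiating tanφ: φ̇ = rω(d cosθ + r)/(d² + r² + 2dr cosθ).
d² + r² + 2dr cosθ = |CA|² = 0.170797 m²;  d cosθ + r = +0.23936 m.
|ω_lever| = |0.1174·4.294·+0.23936| / 0.170797 = 0.70639 rad/s.

0.706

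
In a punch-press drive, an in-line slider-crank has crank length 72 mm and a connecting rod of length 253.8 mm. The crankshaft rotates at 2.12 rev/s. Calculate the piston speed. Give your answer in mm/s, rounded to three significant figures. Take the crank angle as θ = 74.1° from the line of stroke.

ω = 2π·2.12 = 13.32 rad/s
For an in-line slider-crank, x = r cosθ + √(L² − r² sin²θ), so v = −rω sinθ·[1 + r cosθ/√(L² − r² sin²θ)].
With r = 0.072 m, L = 0.2538 m, θ = 74.1°: √(L² − r² sin²θ) = 0.24417 m.
v = −0.072·13.32·0.96174·[1 + 0.072·0.27396/0.24417] = -0.99689 m/s.
|v| = 0.99689 m/s = 996.89 mm/s.

997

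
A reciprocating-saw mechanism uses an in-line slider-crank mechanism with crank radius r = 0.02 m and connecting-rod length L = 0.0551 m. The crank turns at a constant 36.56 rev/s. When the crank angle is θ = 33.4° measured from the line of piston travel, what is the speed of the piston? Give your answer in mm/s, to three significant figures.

3310

ω = 2π·36.6 = 229.7 rad/s
For an in-line slider-crank, x = r cosθ + √(L² − r² sin²θ), so v = −rω sinθ·[1 + r cosθ/√(L² − r² sin²θ)].
With r = 0.02 m, L = 0.0551 m, θ = 33.4°: √(L² − r² sin²θ) = 0.053989 m.
v = −0.02·229.7·0.55048·[1 + 0.02·0.83485/0.053989] = -3.3112 m/s.
|v| = 3.3112 m/s = 3311.2 mm/s.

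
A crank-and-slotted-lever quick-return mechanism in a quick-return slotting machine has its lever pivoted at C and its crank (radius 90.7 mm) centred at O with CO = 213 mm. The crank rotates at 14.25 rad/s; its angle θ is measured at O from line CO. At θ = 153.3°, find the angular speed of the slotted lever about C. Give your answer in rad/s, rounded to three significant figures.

ω = 14.25 rad/s
Crank pin A relative to C: A = (d + r cosθ, r sinθ); lever angle φ = atan2(r sinθ, d + r cosθ).
Differentiating tanφ: φ̇ = rω(d cosθ + r)/(d² + r² + 2dr cosθ).
d² + r² + 2dr cosθ = |CA|² = 0.0190772 m²;  d cosθ + r = -0.099588 m.
|ω_lever| = |0.0907·14.25·-0.099588| / 0.0190772 = 6.7471 rad/s.

6.75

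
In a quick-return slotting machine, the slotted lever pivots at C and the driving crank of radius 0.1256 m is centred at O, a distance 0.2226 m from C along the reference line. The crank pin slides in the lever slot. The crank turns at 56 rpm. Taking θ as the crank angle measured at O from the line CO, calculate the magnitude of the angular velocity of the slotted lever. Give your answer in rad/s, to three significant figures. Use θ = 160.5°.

4.92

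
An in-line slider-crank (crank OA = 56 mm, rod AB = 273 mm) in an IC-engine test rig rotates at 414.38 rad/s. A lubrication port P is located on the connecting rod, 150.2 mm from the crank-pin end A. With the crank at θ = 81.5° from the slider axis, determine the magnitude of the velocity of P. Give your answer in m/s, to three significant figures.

23.4

ω = 414.4 rad/s.  Crank-pin speed |V_A| = rω = 23.205 m/s, perpendicular to OA.
Rod angle: sinφ = −(r/L) sinθ ⇒ φ = -11.705°; ω_rod = −rω cosθ/√(L²−r²sin²θ) = -12.831 rad/s.
V_P = V_A + ω_rod × AP, with AP = 0.1502 m along the rod.
Components: V_Px = −rω sinθ − a·ω_rod·sinφ = -23.341 m/s;  V_Py = rω cosθ + a·ω_rod·cosφ = +1.5429 m/s.
|V_P| = √(V_Px² + V_Py²) = 23.392 m/s.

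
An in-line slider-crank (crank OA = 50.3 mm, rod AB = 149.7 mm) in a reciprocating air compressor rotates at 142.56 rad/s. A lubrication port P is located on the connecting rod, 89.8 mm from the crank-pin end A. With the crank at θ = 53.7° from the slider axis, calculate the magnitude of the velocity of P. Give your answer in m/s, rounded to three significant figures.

ω = 142.6 rad/s.  Crank-pin speed |V_A| = rω = 7.1708 m/s, perpendicular to OA.
Rod angle: sinφ = −(r/L) sinθ ⇒ φ = -15.712°; ω_rod = −rω cosθ/√(L²−r²sin²θ) = -29.459 rad/s.
V_P = V_A + ω_rod × AP, with AP = 0.0898 m along the rod.
Components: V_Px = −rω sinθ − a·ω_rod·sinφ = -6.4955 m/s;  V_Py = rω cosθ + a·ω_rod·cosφ = +1.6986 m/s.
|V_P| = √(V_Px² + V_Py²) = 6.7139 m/s.

6.71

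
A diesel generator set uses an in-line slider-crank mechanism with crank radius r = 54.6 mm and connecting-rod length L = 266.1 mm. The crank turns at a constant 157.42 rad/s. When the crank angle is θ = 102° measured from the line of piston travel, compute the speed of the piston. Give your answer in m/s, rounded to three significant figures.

8.04

ω = 157.4 rad/s
For an in-line slider-crank, x = r cosθ + √(L² − r² sin²θ), so v = −rω sinθ·[1 + r cosθ/√(L² − r² sin²θ)].
With r = 0.0546 m, L = 0.2661 m, θ = 102°: √(L² − r² sin²θ) = 0.26069 m.
v = −0.0546·157.4·0.97815·[1 + 0.0546·-0.20791/0.26069] = -8.0412 m/s.
|v| = 8.0412 m/s.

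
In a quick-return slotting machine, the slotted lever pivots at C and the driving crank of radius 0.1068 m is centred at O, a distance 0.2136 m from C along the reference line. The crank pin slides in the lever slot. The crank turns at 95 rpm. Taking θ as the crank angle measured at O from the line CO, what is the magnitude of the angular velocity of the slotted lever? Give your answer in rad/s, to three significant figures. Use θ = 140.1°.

2.75

ω = 9.948 rad/s (from 95 rpm).
Crank pin A relative to C: A = (d + r cosθ, r sinθ); lever angle φ = atan2(r sinθ, d + r cosθ).
Differentiating tanφ: φ̇ = rω(d cosθ + r)/(d² + r² + 2dr cosθ).
d² + r² + 2dr cosθ = |CA|² = 0.0220293 m²;  d cosθ + r = -0.057066 m.
|ω_lever| = |0.1068·9.948·-0.057066| / 0.0220293 = 2.7523 rad/s.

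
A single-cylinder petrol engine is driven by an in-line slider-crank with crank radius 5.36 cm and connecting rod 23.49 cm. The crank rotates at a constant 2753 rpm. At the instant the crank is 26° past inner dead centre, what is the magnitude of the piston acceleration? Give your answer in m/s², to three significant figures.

4640

ω = 2π·2753/60 = 288.3 rad/s
x(θ) = r cosθ + √(L² − r² sin²θ); with ω constant, a = ω²·d²x/dθ².
d²x/dθ² = −r cosθ − r²(cos2θ)/√u − r⁴ sin²2θ/(4u^{3/2}),  u = L² − r² sin²θ = 0.0546259 m².
Substituting r = 0.0536 m, L = 0.2349 m, θ = 26°: d²x/dθ² = -0.055844 m.
a = ω²·d²x/dθ² = (288.3)²·(-0.055844) = -4641.3 m/s²;  |a| = 4641.3 m/s².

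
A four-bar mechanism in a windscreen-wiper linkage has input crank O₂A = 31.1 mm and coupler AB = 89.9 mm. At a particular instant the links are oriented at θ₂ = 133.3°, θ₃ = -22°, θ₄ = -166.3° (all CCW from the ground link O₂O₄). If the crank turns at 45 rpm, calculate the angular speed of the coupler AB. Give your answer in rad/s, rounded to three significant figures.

ω₂ = 4.712 rad/s (from 45 rpm).
Differentiating the loop-closure r₂e^{iθ₂}+r₃e^{iθ₃}=r₁+r₄e^{iθ₄} gives r₂ω₂e^{iθ₂}+r₃ω₃e^{iθ₃}=r₄ω₄e^{iθ₄}.
Eliminating the other unknown: ω₃ = r₂ω₂ sin(θ₄−θ₂) / [r₃ sin(θ₃−θ₄)].
Numerator sine = +0.86949; denominator sine = +0.58354.
Result = 0.0311·4.712·(+0.86949) / (0.0899·(+0.58354)) = +2.4291 rad/s; magnitude 2.4291 rad/s.

2.43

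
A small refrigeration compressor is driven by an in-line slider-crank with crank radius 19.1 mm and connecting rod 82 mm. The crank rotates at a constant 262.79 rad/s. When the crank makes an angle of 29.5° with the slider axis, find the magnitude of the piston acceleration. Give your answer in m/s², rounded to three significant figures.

1310

ω = 262.8 rad/s
x(θ) = r cosθ + √(L² − r² sin²θ); with ω constant, a = ω²·d²x/dθ².
d²x/dθ² = −r cosθ − r²(cos2θ)/√u − r⁴ sin²2θ/(4u^{3/2}),  u = L² − r² sin²θ = 0.00663554 m².
Substituting r = 0.0191 m, L = 0.082 m, θ = 29.5°: d²x/dθ² = -0.018976 m.
a = ω²·d²x/dθ² = (262.8)²·(-0.018976) = -1310.4 m/s²;  |a| = 1310.4 m/s².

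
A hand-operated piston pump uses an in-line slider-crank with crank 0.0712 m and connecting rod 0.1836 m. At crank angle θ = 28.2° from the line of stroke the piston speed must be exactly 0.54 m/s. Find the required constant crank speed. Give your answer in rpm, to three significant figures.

114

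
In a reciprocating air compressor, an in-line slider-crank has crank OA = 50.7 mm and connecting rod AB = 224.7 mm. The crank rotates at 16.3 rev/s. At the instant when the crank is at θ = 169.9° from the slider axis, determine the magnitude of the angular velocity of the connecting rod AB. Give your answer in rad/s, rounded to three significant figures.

22.8

ω = 102.4 rad/s (converted from 16.3 rev/s).
The rod makes angle φ with the slider axis where L sinφ = r sinθ; differentiating, L cosφ·φ̇ = r ω cosθ.
L cosφ = √(L² − r² sin²θ) = 0.22452 m.
|ω_rod| = r ω |cosθ| / √(L² − r² sin²θ) = 0.0507·102.4·0.98450/0.22452 = 22.768 rad/s.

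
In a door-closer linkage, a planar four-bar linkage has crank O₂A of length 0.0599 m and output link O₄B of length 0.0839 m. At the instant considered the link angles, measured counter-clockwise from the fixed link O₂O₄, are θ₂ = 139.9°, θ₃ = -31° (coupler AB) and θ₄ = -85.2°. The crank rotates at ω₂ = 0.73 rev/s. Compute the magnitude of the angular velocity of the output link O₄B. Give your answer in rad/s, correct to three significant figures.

ω₂ = 4.587 rad/s (from 0.73 rev/s).
Differentiating the loop-closure r₂e^{iθ₂}+r₃e^{iθ₃}=r₁+r₄e^{iθ₄} gives r₂ω₂e^{iθ₂}+r₃ω₃e^{iθ₃}=r₄ω₄e^{iθ₄}.
Eliminating the other unknown: ω₄ = r₂ω₂ sin(θ₂−θ₃) / [r₄ sin(θ₄−θ₃)].
Numerator sine = +0.15816; denominator sine = -0.81106.
Result = 0.0599·4.587·(+0.15816) / (0.0839·(-0.81106)) = -0.63856 rad/s; magnitude 0.63856 rad/s.

0.639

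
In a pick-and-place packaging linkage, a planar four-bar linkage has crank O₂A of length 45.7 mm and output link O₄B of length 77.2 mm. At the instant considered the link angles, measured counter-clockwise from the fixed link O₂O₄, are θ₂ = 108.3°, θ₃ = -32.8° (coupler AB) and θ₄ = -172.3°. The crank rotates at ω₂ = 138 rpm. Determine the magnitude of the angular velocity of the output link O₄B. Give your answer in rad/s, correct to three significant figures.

ω₂ = 14.45 rad/s (from 138 rpm).
Differentiating the loop-closure r₂e^{iθ₂}+r₃e^{iθ₃}=r₁+r₄e^{iθ₄} gives r₂ω₂e^{iθ₂}+r₃ω₃e^{iθ₃}=r₄ω₄e^{iθ₄}.
Eliminating the other unknown: ω₄ = r₂ω₂ sin(θ₂−θ₃) / [r₄ sin(θ₄−θ₃)].
Numerator sine = +0.62796; denominator sine = -0.64945.
Result = 0.0457·14.45·(+0.62796) / (0.0772·(-0.64945)) = -8.2717 rad/s; magnitude 8.2717 rad/s.

8.27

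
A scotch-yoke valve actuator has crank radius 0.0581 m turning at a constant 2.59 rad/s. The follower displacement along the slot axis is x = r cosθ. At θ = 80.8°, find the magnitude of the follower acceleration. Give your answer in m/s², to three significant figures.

ω = 2.59 rad/s
x = r cosθ ⇒ ẍ = −rω² cosθ (ω constant).
|a| = rω²|cosθ| = 0.0581·(2.59)²·|cos 80.8°| = 0.062312 m/s².

0.0623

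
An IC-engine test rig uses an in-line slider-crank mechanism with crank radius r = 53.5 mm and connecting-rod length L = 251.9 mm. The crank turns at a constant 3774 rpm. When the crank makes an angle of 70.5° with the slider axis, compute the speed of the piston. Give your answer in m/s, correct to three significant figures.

21.4

ω = 2π·3774/60 = 395.2 rad/s
For an in-line slider-crank, x = r cosθ + √(L² − r² sin²θ), so v = −rω sinθ·[1 + r cosθ/√(L² − r² sin²θ)].
With r = 0.0535 m, L = 0.2519 m, θ = 70.5°: √(L² − r² sin²θ) = 0.2468 m.
v = −0.0535·395.2·0.94264·[1 + 0.0535·0.33381/0.2468] = -21.373 m/s.
|v| = 21.373 m/s.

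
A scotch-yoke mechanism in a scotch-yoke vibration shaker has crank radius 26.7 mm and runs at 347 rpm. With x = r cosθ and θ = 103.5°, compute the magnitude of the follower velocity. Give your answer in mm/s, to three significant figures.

ω = 36.34 rad/s (from 347 rpm).
x = r cosθ ⇒ ẋ = −rω sinθ.
|v| = rω|sinθ| = 0.0267·36.34·|sin 103.5°| = 0.94341 m/s = 943.41 mm/s.

943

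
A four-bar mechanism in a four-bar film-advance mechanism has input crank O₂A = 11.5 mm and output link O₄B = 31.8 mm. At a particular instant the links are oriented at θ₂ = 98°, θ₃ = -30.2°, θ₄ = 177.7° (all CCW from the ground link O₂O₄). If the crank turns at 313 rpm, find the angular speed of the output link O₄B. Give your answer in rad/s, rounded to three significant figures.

19.9

ω₂ = 32.78 rad/s (from 313 rpm).
Differentiating the loop-closure r₂e^{iθ₂}+r₃e^{iθ₃}=r₁+r₄e^{iθ₄} gives r₂ω₂e^{iθ₂}+r₃ω₃e^{iθ₃}=r₄ω₄e^{iθ₄}.
Eliminating the other unknown: ω₄ = r₂ω₂ sin(θ₂−θ₃) / [r₄ sin(θ₄−θ₃)].
Numerator sine = +0.78586; denominator sine = -0.46793.
Result = 0.0115·32.78·(+0.78586) / (0.0318·(-0.46793)) = -19.907 rad/s; magnitude 19.907 rad/s.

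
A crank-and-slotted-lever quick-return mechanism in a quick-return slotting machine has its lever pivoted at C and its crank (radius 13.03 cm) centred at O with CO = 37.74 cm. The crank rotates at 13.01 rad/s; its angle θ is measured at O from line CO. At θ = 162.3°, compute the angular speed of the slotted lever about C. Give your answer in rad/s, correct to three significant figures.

5.91

ω = 13.01 rad/s
Crank pin A relative to C: A = (d + r cosθ, r sinθ); lever angle φ = atan2(r sinθ, d + r cosθ).
Differentiating tanφ: φ̇ = rω(d cosθ + r)/(d² + r² + 2dr cosθ).
d² + r² + 2dr cosθ = |CA|² = 0.0657142 m²;  d cosθ + r = -0.22923 m.
|ω_lever| = |0.1303·13.01·-0.22923| / 0.0657142 = 5.9135 rad/s.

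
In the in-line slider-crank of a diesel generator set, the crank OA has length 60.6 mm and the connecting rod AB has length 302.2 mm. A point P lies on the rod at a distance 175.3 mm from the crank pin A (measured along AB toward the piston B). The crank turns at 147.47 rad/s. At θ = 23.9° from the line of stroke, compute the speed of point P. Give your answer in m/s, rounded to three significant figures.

5.28

ω = 147.5 rad/s.  Crank-pin speed |V_A| = rω = 8.9367 m/s, perpendicular to OA.
Rod angle: sinφ = −(r/L) sinθ ⇒ φ = -4.660°; ω_rod = −rω cosθ/√(L²−r²sin²θ) = -27.126 rad/s.
V_P = V_A + ω_rod × AP, with AP = 0.1753 m along the rod.
Components: V_Px = −rω sinθ − a·ω_rod·sinφ = -4.0069 m/s;  V_Py = rω cosθ + a·ω_rod·cosφ = +3.4309 m/s.
|V_P| = √(V_Px² + V_Py²) = 5.2751 m/s.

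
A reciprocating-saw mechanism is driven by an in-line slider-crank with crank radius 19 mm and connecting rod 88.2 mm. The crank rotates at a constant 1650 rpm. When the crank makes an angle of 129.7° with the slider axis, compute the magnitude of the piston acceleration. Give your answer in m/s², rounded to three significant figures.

384

ω = 2π·1650/60 = 172.8 rad/s
x(θ) = r cosθ + √(L² − r² sin²θ); with ω constant, a = ω²·d²x/dθ².
d²x/dθ² = −r cosθ − r²(cos2θ)/√u − r⁴ sin²2θ/(4u^{3/2}),  u = L² − r² sin²θ = 0.00756554 m².
Substituting r = 0.019 m, L = 0.0882 m, θ = 129.7°: d²x/dθ² = +0.012852 m.
a = ω²·d²x/dθ² = (172.8)²·(+0.012852) = +383.71 m/s²;  |a| = 383.71 m/s².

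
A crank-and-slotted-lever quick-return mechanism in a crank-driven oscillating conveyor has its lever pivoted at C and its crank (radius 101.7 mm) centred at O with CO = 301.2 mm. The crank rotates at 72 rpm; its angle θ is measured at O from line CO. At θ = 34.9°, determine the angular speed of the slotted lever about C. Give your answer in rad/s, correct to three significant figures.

1.77

ω = 7.54 rad/s (from 72 rpm).
Crank pin A relative to C: A = (d + r cosθ, r sinθ); lever angle φ = atan2(r sinθ, d + r cosθ).
Differentiating tanφ: φ̇ = rω(d cosθ + r)/(d² + r² + 2dr cosθ).
d² + r² + 2dr cosθ = |CA|² = 0.15131 m²;  d cosθ + r = +0.34873 m.
|ω_lever| = |0.1017·7.54·+0.34873| / 0.15131 = 1.7673 rad/s.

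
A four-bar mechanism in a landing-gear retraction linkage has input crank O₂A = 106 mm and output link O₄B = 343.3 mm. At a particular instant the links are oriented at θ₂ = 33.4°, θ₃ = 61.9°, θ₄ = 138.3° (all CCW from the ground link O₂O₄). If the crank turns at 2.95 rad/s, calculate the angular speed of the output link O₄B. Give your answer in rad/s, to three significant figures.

0.447

ω₂ = 2.95 rad/s
Differentiating the loop-closure r₂e^{iθ₂}+r₃e^{iθ₃}=r₁+r₄e^{iθ₄} gives r₂ω₂e^{iθ₂}+r₃ω₃e^{iθ₃}=r₄ω₄e^{iθ₄}.
Eliminating the other unknown: ω₄ = r₂ω₂ sin(θ₂−θ₃) / [r₄ sin(θ₄−θ₃)].
Numerator sine = -0.47716; denominator sine = +0.97196.
Result = 0.106·2.95·(-0.47716) / (0.3433·(+0.97196)) = -0.44717 rad/s; magnitude 0.44717 rad/s.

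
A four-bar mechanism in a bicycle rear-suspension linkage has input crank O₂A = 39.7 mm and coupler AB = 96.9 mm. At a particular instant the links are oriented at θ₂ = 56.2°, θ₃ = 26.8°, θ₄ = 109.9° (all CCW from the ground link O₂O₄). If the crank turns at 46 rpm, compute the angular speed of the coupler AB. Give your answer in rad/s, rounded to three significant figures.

1.60

ω₂ = 4.817 rad/s (from 46 rpm).
Differentiating the loop-closure r₂e^{iθ₂}+r₃e^{iθ₃}=r₁+r₄e^{iθ₄} gives r₂ω₂e^{iθ₂}+r₃ω₃e^{iθ₃}=r₄ω₄e^{iθ₄}.
Eliminating the other unknown: ω₃ = r₂ω₂ sin(θ₄−θ₂) / [r₃ sin(θ₃−θ₄)].
Numerator sine = +0.80593; denominator sine = -0.99276.
Result = 0.0397·4.817·(+0.80593) / (0.0969·(-0.99276)) = -1.6022 rad/s; magnitude 1.6022 rad/s.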